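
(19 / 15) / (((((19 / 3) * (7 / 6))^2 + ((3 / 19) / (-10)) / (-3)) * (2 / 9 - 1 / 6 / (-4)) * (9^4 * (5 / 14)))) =8512 / 226883295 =0.00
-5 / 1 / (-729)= 5 / 729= 0.01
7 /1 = 7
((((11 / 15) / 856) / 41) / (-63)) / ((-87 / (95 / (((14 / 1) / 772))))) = 40337 / 2019792348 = 0.00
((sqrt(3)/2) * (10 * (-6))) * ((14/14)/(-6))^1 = 8.66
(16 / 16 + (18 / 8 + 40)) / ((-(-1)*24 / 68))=2941 / 24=122.54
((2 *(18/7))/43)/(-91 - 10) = -36/30401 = -0.00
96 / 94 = 48 / 47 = 1.02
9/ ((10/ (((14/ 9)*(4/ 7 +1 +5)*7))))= 322/ 5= 64.40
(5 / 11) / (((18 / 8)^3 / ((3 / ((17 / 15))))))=1600 / 15147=0.11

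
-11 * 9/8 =-99/8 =-12.38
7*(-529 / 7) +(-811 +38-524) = -1826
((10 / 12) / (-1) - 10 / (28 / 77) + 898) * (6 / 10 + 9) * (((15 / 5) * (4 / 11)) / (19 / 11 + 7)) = 5218 / 5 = 1043.60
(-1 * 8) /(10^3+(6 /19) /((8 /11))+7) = -608 /76565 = -0.01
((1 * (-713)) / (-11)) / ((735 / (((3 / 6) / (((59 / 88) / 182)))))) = 74152 / 6195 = 11.97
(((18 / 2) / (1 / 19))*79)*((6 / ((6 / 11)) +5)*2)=432288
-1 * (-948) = 948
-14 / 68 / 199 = -7 / 6766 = -0.00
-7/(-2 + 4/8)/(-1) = -14/3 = -4.67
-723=-723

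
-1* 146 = -146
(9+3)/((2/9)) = 54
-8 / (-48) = 1 / 6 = 0.17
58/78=29/39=0.74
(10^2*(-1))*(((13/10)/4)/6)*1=-65/12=-5.42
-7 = -7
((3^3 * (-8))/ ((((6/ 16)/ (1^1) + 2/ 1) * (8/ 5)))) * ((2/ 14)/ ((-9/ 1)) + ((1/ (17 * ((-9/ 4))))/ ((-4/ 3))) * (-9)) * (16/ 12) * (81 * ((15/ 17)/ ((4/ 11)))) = 110127600/ 38437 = 2865.15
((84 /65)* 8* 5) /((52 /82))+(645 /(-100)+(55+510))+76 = 2420299 /3380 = 716.06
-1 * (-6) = 6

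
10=10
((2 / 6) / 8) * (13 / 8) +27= 5197 / 192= 27.07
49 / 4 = 12.25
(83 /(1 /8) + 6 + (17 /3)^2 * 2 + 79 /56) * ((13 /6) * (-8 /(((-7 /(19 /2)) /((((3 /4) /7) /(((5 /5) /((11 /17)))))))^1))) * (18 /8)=1007352203 /373184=2699.34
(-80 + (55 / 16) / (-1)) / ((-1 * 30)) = 89 / 32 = 2.78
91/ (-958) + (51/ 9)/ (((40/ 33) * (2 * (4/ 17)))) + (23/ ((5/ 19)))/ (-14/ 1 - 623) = 189462925/ 19527872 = 9.70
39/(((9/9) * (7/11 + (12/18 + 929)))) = 0.04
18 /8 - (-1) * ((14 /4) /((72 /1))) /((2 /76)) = 295 /72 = 4.10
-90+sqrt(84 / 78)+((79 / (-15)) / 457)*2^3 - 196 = -1961162 / 6855+sqrt(182) / 13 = -285.05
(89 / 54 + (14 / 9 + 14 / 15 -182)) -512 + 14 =-182483 / 270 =-675.86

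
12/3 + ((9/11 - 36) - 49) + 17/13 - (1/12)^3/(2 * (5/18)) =-10827983/137280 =-78.88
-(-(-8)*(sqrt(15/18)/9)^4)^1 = -50/59049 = -0.00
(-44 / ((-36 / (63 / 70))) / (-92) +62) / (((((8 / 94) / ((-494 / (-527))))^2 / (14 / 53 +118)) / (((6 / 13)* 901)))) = 2779279842530373 / 7515020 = 369829999.46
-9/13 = -0.69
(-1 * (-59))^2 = 3481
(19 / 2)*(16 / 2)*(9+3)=912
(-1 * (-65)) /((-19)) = -65 /19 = -3.42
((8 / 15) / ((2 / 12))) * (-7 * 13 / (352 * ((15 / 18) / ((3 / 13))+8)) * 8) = -6552 / 11495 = -0.57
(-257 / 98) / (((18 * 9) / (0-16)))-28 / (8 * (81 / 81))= -25727 / 7938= -3.24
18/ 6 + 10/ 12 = 23/ 6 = 3.83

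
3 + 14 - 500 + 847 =364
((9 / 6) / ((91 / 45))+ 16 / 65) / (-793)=-899 / 721630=-0.00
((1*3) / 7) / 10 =3 / 70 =0.04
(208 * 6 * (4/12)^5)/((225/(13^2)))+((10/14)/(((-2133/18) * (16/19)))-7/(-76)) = 6039605599/1531920600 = 3.94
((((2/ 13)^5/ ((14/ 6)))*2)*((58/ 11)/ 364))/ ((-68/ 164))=-114144/ 44228050867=-0.00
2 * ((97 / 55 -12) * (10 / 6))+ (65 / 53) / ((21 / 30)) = -396296 / 12243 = -32.37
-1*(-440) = 440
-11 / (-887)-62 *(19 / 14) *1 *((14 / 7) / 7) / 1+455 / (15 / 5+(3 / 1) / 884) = 127.47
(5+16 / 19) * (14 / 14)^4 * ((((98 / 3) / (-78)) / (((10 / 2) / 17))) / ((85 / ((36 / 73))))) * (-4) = 87024 / 450775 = 0.19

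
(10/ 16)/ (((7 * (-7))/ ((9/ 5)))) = -9/ 392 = -0.02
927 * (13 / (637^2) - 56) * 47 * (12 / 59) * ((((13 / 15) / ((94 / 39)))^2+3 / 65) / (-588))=816374882985057 / 5513467441300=148.07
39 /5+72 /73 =3207 /365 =8.79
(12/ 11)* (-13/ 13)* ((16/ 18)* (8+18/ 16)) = -292/ 33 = -8.85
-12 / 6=-2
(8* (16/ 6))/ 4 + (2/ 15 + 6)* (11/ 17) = 2372/ 255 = 9.30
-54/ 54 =-1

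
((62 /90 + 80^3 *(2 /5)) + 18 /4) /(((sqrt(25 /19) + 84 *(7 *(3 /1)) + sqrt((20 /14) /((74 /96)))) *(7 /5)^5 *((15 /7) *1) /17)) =27535801639625 /(18522 *(1295 *sqrt(19) + 76 *sqrt(7770) + 8680644)) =171.02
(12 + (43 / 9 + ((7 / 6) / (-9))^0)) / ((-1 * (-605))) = 32 / 1089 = 0.03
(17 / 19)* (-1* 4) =-68 / 19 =-3.58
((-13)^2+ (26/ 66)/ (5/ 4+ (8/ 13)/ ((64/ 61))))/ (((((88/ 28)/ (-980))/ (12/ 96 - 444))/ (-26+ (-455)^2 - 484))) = 1341378321064534025/ 277332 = 4836723930395.82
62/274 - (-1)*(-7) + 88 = 81.23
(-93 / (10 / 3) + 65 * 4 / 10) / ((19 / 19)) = -19 / 10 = -1.90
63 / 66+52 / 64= 311 / 176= 1.77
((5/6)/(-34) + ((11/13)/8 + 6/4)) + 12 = 72035/5304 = 13.58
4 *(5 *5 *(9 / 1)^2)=8100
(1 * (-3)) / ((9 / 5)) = -1.67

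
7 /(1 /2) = 14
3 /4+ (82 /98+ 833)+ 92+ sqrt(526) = sqrt(526)+ 181611 /196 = 949.52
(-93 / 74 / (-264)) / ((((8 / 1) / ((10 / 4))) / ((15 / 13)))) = 2325 / 1354496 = 0.00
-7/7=-1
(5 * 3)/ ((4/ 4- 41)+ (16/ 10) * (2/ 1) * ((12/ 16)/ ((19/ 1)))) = -1425/ 3788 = -0.38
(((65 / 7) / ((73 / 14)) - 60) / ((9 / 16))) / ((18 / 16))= -544000 / 5913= -92.00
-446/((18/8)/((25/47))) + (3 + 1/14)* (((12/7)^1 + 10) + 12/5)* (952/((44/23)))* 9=194051.96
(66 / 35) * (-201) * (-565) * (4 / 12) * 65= 32479590 / 7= 4639941.43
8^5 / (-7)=-4681.14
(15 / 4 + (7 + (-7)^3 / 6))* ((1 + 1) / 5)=-557 / 30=-18.57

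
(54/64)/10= 27/320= 0.08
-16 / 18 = -8 / 9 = -0.89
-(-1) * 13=13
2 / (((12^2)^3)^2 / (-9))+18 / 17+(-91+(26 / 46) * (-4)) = -17857463181115783 / 193677515292672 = -92.20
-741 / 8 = -92.62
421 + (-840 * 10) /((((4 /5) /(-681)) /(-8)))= -57203579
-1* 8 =-8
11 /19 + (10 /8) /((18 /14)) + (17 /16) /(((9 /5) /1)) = 651 /304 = 2.14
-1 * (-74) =74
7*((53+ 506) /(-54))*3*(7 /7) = -3913 /18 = -217.39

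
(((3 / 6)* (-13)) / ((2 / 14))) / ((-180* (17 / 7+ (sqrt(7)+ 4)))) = 637 / 13456 - 4459* sqrt(7) / 605520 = 0.03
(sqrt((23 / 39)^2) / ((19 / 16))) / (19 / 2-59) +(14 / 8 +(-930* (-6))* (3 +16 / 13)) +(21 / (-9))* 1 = 6927172685 / 293436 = 23607.10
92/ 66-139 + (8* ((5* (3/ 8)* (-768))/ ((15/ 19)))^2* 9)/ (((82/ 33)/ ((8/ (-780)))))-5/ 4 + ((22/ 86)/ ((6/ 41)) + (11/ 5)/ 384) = -988866.93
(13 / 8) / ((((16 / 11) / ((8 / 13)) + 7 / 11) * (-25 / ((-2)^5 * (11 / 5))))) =572 / 375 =1.53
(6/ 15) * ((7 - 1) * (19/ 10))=114/ 25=4.56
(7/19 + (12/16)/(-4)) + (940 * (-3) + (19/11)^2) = -103614481/36784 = -2816.84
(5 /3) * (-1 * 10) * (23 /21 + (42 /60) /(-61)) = -69415 /3843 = -18.06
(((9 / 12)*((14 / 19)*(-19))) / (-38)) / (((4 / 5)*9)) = 35 / 912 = 0.04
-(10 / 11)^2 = -100 / 121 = -0.83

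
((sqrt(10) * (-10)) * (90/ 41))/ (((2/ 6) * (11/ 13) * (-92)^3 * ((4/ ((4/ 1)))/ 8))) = 8775 * sqrt(10)/ 10974634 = 0.00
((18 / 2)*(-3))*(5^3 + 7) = -3564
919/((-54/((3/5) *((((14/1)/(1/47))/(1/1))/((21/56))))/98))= -237043184/135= -1755875.44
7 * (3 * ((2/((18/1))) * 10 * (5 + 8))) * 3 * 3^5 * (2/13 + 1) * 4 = 1020600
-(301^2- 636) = -89965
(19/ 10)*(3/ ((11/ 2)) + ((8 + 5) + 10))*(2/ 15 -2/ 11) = -19684/ 9075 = -2.17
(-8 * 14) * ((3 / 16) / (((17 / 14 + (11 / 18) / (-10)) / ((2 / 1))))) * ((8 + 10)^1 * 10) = -6555.82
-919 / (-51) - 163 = -7394 / 51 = -144.98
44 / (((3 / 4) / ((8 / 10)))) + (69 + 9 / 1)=1874 / 15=124.93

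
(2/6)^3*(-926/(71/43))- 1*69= -172091/1917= -89.77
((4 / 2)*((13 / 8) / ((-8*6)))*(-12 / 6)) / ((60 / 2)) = 13 / 2880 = 0.00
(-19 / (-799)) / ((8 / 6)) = 57 / 3196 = 0.02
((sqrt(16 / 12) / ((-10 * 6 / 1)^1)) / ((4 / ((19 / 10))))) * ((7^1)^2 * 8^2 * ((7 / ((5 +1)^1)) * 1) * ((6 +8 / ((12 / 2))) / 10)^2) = -17.99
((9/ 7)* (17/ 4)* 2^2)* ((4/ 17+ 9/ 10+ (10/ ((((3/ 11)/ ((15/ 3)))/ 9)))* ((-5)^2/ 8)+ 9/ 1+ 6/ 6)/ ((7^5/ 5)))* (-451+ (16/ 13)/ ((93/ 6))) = -221031431883/ 14588476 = -15151.10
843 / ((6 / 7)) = 1967 / 2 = 983.50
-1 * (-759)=759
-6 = -6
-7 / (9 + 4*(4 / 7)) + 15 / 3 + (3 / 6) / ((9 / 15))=5.21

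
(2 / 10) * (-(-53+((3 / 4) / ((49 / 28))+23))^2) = -174.89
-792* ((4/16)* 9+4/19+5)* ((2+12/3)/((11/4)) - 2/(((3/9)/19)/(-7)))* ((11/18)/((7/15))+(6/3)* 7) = -1375303698/19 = -72384405.16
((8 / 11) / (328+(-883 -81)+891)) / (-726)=-4 / 1018215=-0.00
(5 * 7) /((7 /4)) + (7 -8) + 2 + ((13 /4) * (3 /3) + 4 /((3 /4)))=355 /12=29.58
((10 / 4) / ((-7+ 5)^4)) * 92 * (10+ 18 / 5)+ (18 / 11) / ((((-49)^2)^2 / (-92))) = 24794405789 / 126825622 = 195.50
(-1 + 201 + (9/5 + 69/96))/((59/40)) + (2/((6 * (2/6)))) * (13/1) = 150.30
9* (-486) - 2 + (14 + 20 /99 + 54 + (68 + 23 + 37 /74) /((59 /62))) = -4211.65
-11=-11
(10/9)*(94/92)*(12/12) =235/207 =1.14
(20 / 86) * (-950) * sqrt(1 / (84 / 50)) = -23750 * sqrt(42) / 903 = -170.45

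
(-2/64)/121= -1/3872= -0.00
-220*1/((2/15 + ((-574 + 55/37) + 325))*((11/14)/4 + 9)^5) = 168110874624/12434663539460375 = 0.00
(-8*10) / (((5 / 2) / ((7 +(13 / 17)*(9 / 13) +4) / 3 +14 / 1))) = -29120 / 51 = -570.98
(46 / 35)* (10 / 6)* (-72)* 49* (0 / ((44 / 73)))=0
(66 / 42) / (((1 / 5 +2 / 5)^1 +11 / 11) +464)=55 / 16296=0.00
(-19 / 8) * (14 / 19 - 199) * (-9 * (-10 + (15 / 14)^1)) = 4237875 / 112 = 37838.17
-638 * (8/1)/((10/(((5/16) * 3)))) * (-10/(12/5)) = 7975/4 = 1993.75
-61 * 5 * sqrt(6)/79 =-305 * sqrt(6)/79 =-9.46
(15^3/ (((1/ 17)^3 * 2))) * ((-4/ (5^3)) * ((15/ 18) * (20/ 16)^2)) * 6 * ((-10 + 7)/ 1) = 49744125/ 8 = 6218015.62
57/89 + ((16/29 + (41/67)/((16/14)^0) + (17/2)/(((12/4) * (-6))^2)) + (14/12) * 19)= 2689026227/112056696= 24.00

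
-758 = -758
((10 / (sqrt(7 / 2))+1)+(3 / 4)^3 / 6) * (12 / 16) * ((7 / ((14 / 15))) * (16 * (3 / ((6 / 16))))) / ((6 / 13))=26715 / 16+15600 * sqrt(14) / 7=10008.24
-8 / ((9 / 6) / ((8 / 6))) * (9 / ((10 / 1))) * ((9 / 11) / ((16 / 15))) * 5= -270 / 11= -24.55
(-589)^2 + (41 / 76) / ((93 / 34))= 1226019511 / 3534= 346921.20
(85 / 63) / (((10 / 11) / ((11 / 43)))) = 2057 / 5418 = 0.38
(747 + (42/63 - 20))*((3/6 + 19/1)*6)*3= 255411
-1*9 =-9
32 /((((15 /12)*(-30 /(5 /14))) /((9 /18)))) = -16 /105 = -0.15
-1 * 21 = -21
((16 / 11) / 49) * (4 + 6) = 160 / 539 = 0.30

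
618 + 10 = 628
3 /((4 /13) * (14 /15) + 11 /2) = 1170 /2257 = 0.52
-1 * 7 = -7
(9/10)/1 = 9/10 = 0.90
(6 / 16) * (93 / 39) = 93 / 104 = 0.89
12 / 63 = 4 / 21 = 0.19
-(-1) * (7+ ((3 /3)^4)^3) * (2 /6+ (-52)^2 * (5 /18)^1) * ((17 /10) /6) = 229942 /135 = 1703.27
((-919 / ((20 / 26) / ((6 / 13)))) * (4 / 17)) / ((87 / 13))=-47788 / 2465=-19.39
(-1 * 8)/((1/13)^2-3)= 676/253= 2.67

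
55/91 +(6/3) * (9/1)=1693/91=18.60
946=946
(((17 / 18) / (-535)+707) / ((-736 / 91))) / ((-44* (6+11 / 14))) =4336946341 / 14813251200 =0.29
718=718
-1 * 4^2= -16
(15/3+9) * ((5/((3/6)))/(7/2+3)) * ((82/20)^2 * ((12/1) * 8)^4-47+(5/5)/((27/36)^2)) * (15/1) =461273568690.67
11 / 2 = 5.50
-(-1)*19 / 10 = 19 / 10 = 1.90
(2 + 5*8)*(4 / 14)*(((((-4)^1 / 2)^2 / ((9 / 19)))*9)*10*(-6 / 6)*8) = -72960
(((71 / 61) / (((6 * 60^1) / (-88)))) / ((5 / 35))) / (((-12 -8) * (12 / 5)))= 5467 / 131760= 0.04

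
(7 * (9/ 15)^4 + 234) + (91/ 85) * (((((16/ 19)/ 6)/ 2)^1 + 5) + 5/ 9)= 437739769/ 1816875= 240.93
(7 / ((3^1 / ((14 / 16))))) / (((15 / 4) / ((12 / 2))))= 49 / 15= 3.27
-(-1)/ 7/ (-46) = -1/ 322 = -0.00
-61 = -61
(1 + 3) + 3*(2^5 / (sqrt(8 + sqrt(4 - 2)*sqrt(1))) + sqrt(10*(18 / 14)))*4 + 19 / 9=(55*sqrt(sqrt(2) + 8) / 9 + 36*sqrt(70*sqrt(2) + 560) / 7 + 384) / sqrt(sqrt(2) + 8)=174.29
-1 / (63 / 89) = -89 / 63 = -1.41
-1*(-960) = 960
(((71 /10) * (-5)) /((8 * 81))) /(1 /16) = -71 /81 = -0.88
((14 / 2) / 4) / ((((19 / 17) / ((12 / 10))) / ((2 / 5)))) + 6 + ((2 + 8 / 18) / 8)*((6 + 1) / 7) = 120677 / 17100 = 7.06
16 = 16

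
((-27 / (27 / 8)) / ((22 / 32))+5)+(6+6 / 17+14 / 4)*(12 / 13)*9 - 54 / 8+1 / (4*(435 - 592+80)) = 1165079 / 17017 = 68.47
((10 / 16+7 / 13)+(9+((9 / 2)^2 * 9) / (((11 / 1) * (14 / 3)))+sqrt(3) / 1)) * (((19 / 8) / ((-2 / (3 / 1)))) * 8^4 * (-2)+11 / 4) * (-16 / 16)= -3205288885 / 8008 - 116747 * sqrt(3) / 4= -450813.78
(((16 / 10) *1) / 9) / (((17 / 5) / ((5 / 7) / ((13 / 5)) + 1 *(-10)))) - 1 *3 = -16283 / 4641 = -3.51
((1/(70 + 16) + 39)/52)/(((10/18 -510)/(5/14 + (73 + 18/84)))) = -0.11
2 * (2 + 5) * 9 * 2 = 252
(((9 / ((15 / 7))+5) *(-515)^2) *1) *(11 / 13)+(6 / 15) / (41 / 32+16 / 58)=193924587378 / 93925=2064674.87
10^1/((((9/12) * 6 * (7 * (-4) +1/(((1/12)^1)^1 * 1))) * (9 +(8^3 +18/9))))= -5/18828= -0.00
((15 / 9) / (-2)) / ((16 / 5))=-25 / 96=-0.26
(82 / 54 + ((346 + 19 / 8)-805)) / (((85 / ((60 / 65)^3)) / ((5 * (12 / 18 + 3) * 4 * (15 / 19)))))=-173013280 / 709631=-243.81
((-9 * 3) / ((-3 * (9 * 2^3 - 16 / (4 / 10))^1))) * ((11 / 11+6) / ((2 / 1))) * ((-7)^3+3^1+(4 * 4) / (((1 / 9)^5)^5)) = 180910292898346852370097393 / 16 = 11306893306146678273131090.00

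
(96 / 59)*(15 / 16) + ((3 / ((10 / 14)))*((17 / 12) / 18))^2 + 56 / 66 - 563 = -47145294311 / 84110400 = -560.52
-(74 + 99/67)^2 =-25573249/4489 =-5696.87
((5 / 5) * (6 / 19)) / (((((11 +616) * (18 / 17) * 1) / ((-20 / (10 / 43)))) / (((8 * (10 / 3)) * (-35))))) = 4093600 / 107217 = 38.18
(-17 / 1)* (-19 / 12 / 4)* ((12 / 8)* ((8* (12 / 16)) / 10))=969 / 160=6.06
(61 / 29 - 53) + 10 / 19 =-27754 / 551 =-50.37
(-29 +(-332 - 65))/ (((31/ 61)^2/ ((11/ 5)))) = -17436606/ 4805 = -3628.85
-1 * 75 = -75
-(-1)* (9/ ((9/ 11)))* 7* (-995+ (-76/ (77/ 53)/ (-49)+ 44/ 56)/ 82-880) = -1160183515/ 8036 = -144373.26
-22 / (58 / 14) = -154 / 29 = -5.31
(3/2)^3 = 27/8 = 3.38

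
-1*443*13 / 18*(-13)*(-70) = -2620345 / 9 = -291149.44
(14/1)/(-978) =-7/489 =-0.01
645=645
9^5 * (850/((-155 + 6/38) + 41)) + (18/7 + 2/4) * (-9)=-635800761/1442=-440915.92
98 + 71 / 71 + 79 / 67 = 6712 / 67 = 100.18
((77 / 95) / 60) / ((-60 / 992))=-4774 / 21375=-0.22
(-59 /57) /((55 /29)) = -0.55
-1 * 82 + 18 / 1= -64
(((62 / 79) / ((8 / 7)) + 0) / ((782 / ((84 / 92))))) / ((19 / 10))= 22785 / 53993972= 0.00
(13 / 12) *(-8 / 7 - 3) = -377 / 84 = -4.49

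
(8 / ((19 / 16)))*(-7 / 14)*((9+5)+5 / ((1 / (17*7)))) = -38976 / 19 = -2051.37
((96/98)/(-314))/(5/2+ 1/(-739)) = -11824/9470083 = -0.00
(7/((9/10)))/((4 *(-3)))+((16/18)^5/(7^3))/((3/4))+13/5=1187283641/607614210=1.95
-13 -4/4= -14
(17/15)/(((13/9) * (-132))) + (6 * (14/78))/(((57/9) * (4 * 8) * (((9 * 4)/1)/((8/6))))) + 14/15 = 1814581/1956240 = 0.93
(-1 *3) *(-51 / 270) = 17 / 30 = 0.57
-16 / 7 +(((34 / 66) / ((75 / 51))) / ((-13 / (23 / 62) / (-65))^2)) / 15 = -2.21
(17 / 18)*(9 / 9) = 17 / 18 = 0.94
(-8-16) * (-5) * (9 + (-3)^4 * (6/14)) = 36720/7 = 5245.71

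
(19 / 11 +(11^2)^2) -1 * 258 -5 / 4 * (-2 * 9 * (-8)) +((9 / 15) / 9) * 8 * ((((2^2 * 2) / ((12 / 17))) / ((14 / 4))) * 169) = 50230676 / 3465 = 14496.59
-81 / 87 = -27 / 29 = -0.93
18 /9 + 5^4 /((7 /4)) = 2514 /7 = 359.14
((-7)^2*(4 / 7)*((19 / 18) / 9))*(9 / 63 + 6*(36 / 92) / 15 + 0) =9158 / 9315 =0.98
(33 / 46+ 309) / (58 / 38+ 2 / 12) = 812079 / 4439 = 182.94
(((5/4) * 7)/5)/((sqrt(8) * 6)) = 7 * sqrt(2)/96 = 0.10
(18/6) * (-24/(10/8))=-57.60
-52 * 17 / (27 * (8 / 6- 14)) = 442 / 171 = 2.58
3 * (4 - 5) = -3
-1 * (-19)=19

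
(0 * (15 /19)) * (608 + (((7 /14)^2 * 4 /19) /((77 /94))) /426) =0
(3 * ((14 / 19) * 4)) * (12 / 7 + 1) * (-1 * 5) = -120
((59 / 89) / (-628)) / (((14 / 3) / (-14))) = 177 / 55892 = 0.00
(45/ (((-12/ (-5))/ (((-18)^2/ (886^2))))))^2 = 36905625/ 616218720016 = 0.00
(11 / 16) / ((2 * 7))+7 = 1579 / 224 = 7.05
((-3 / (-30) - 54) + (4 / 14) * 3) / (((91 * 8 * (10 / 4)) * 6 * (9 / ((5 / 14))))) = -3713 / 19262880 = -0.00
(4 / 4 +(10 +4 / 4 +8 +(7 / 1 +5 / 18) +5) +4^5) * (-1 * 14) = -133091 / 9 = -14787.89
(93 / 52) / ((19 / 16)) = 372 / 247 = 1.51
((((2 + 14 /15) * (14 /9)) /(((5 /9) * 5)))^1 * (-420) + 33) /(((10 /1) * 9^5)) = -16423 /14762250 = -0.00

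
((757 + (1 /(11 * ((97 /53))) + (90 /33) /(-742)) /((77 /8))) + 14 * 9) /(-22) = -26914858951 /670581758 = -40.14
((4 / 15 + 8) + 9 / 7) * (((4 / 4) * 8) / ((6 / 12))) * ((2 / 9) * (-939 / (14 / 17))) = -85391408 / 2205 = -38726.26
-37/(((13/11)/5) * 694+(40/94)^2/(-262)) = -588886265/2610766338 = -0.23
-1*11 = -11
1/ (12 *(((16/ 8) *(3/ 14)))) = 7/ 36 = 0.19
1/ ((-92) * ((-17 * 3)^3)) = 1/ 12203892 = 0.00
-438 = -438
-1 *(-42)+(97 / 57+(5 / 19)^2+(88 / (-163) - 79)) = -6314243 / 176529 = -35.77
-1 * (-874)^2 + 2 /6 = -2291627 /3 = -763875.67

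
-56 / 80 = -7 / 10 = -0.70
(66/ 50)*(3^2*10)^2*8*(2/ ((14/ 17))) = 1454112/ 7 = 207730.29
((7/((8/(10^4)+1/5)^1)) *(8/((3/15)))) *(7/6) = 1225000/753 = 1626.83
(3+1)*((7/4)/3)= 7/3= 2.33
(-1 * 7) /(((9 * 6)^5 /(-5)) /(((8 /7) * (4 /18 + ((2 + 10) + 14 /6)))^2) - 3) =1201270 /56951326713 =0.00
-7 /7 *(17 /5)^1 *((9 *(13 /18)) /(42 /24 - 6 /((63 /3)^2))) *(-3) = 38.18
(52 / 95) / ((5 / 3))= 156 / 475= 0.33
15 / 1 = 15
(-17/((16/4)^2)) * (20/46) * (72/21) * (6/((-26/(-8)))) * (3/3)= -6120/2093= -2.92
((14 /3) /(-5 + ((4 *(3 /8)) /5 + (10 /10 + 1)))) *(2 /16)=-0.22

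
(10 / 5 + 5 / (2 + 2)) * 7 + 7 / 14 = 93 / 4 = 23.25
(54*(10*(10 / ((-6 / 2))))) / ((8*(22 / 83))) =-18675 / 22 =-848.86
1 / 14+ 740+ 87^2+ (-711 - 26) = 106009 / 14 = 7572.07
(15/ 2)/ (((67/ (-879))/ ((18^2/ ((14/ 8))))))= -8543880/ 469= -18217.23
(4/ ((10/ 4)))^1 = 8/ 5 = 1.60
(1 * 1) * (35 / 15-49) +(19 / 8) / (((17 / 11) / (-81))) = -69827 / 408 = -171.14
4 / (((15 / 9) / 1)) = 12 / 5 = 2.40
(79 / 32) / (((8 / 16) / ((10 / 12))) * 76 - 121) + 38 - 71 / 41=17922973 / 494624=36.24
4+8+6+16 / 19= 358 / 19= 18.84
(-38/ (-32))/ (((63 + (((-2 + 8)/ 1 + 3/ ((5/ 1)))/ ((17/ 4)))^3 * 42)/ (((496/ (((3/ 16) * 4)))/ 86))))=38075750/ 918537921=0.04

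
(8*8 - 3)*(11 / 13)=671 / 13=51.62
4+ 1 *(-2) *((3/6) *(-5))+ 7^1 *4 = 37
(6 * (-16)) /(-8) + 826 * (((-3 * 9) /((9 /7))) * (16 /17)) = -277332 /17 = -16313.65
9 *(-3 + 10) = 63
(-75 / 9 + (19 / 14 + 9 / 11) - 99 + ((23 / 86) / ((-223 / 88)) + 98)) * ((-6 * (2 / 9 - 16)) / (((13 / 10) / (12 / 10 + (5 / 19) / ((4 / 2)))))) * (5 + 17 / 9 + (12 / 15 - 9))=476967557746 / 516511485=923.44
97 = 97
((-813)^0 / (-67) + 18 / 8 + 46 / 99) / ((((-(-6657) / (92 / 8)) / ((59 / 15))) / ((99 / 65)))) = 97200553 / 3478948200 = 0.03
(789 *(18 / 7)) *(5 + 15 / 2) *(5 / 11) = 887625 / 77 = 11527.60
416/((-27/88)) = -1355.85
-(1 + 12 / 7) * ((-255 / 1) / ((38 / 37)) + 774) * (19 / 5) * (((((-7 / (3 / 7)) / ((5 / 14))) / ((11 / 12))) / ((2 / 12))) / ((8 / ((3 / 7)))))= 23912469 / 275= 86954.43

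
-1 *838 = -838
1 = 1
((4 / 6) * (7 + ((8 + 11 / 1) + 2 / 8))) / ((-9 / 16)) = -280 / 9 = -31.11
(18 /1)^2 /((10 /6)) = 972 /5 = 194.40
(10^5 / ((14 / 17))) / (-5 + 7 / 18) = -15300000 / 581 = -26333.91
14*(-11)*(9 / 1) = -1386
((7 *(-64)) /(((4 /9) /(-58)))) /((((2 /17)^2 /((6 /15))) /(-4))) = -33792192 /5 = -6758438.40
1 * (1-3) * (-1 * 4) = 8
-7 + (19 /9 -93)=-881 /9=-97.89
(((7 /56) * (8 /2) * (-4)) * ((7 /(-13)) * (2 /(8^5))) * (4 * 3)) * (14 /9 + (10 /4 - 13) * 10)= -6517 /79872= -0.08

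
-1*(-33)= 33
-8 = -8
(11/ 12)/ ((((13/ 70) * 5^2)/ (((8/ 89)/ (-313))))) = -0.00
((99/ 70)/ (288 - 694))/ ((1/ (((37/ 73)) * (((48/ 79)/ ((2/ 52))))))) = -1142856/ 40974535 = -0.03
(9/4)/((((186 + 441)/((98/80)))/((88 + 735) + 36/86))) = 5204829/1437920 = 3.62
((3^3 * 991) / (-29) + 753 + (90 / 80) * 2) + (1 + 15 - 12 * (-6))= -9211 / 116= -79.41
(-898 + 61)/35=-837/35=-23.91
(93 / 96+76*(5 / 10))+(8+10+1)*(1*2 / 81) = 102223 / 2592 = 39.44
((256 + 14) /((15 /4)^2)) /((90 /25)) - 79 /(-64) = 1261 /192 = 6.57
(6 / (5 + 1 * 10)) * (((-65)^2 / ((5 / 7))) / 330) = 1183 / 165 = 7.17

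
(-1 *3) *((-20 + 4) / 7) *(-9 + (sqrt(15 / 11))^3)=-432 / 7 + 720 *sqrt(165) / 847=-50.80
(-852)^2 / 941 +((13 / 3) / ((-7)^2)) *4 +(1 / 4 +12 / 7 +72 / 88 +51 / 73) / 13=4459284449629 / 5775982212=772.04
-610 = -610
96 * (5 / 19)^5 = 300000 / 2476099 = 0.12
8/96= 1/12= 0.08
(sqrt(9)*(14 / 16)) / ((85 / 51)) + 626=25103 / 40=627.58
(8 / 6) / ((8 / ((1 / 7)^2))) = 1 / 294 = 0.00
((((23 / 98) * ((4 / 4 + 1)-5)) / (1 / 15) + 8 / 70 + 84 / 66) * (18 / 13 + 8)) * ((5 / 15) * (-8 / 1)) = 8043704 / 35035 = 229.59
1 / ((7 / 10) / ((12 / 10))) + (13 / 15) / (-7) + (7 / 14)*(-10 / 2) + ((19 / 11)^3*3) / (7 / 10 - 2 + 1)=-14658121 / 279510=-52.44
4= 4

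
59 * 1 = 59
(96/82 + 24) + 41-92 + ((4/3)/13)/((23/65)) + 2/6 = -71308/2829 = -25.21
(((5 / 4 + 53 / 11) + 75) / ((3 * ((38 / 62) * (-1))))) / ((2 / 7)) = -258013 / 1672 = -154.31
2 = 2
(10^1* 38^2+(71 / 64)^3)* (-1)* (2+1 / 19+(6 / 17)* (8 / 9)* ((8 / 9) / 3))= -70837079669195 / 2286157824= -30985.21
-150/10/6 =-5/2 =-2.50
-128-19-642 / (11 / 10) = -8037 / 11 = -730.64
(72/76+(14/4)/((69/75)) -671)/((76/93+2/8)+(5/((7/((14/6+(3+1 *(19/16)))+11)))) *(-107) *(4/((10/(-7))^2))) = 722053240/2843302481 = 0.25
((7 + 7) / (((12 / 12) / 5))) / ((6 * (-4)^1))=-35 / 12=-2.92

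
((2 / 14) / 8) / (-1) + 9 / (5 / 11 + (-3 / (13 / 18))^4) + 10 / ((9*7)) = 8076105547 / 47212916184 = 0.17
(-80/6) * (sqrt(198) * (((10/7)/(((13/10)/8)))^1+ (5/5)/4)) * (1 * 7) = -32910 * sqrt(22)/13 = -11873.97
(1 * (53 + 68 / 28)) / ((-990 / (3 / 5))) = -0.03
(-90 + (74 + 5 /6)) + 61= 275 /6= 45.83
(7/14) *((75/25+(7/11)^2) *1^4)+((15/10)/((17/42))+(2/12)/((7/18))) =84046/14399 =5.84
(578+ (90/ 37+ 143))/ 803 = 26767/ 29711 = 0.90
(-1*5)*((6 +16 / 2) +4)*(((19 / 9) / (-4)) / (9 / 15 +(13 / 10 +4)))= 475 / 59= 8.05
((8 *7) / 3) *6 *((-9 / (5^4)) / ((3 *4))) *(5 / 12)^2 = -7 / 300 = -0.02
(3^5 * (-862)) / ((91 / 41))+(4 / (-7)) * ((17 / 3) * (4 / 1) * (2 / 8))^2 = -77307982 / 819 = -94393.14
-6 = -6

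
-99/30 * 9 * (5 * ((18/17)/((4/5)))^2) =-601425/2312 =-260.13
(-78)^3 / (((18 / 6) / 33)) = -5220072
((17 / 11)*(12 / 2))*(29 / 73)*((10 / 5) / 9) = 1972 / 2409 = 0.82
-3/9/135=-1/405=-0.00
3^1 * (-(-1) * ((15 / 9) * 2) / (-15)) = -2 / 3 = -0.67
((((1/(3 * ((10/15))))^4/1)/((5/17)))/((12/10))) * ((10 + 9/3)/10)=221/960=0.23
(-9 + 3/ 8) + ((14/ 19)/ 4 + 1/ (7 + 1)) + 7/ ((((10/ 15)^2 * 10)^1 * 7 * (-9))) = -6339/ 760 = -8.34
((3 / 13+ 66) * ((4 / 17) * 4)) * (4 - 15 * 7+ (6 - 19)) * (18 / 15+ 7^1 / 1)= -64389024 / 1105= -58270.61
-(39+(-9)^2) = -120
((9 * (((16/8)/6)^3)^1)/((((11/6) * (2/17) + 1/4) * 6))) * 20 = 136/57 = 2.39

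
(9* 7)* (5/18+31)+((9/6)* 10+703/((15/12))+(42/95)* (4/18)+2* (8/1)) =1461479/570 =2564.00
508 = 508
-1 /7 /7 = -1 /49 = -0.02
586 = 586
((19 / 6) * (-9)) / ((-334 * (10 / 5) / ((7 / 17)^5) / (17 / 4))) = 0.00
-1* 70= -70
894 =894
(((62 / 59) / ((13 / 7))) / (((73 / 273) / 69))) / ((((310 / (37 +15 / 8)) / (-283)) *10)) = -892715859 / 1722800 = -518.18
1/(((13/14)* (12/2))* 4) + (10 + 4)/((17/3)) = 6671/2652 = 2.52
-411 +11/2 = -811/2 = -405.50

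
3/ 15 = 1/ 5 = 0.20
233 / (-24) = -233 / 24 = -9.71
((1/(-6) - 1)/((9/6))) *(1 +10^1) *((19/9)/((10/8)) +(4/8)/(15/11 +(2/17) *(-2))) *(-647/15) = 2017021853/2563650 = 786.78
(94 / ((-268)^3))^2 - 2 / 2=-92629383338847 / 92629383341056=-1.00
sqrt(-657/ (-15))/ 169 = sqrt(1095)/ 845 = 0.04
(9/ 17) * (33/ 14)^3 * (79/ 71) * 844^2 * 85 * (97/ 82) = 551719164120795/ 998473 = 552562927.71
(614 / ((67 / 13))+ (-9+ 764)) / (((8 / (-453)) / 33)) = -1633429.26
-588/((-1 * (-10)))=-58.80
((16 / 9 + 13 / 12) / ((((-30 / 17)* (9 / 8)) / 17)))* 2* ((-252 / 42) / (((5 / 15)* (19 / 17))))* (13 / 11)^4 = 57811919516 / 37554165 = 1539.43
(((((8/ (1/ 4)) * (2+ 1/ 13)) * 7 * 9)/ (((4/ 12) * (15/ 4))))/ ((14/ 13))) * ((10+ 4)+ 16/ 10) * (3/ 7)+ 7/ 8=29114569/ 1400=20796.12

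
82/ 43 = 1.91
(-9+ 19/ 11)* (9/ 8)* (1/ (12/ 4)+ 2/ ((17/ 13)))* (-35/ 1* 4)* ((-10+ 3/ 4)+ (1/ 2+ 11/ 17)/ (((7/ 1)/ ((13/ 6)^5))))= -3041.90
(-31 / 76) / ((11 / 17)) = -0.63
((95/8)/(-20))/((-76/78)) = 0.61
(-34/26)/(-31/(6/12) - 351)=17/5369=0.00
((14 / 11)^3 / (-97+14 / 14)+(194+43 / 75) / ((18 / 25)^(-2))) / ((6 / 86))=1082190261899 / 748687500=1445.45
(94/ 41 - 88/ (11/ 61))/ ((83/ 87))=-1732518/ 3403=-509.11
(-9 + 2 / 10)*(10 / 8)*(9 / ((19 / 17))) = -1683 / 19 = -88.58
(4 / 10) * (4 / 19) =8 / 95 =0.08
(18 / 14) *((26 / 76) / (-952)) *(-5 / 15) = 39 / 253232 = 0.00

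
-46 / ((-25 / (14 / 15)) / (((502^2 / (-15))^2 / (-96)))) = -1278058572322 / 253125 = -5049120.29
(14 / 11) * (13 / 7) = 26 / 11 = 2.36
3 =3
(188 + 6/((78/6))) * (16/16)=2450/13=188.46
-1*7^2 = -49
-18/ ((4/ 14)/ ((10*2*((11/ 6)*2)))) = -4620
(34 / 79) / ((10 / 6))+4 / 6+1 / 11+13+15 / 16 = 3118661 / 208560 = 14.95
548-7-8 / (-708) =95759 / 177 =541.01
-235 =-235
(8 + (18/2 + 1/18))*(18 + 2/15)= 41752/135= 309.27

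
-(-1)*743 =743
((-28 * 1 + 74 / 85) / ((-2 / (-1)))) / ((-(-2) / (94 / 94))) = -1153 / 170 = -6.78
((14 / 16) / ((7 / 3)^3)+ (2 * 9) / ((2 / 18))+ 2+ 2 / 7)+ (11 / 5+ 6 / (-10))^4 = 41872507 / 245000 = 170.91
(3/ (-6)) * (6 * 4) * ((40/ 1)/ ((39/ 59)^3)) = -32860640/ 19773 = -1661.89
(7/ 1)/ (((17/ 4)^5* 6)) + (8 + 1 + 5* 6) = 166126853/ 4259571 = 39.00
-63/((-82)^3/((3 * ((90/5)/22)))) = 1701/6065048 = 0.00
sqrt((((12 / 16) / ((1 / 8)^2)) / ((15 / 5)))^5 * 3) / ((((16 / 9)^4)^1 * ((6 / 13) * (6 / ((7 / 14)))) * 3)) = 3159 * sqrt(3) / 512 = 10.69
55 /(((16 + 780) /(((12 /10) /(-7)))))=-33 /2786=-0.01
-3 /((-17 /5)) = 15 /17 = 0.88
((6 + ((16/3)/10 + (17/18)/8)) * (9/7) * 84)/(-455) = -14367/9100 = -1.58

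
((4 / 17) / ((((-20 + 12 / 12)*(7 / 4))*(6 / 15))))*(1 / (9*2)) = -20 / 20349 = -0.00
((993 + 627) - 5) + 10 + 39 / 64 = 104039 / 64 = 1625.61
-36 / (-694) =18 / 347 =0.05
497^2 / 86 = 247009 / 86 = 2872.20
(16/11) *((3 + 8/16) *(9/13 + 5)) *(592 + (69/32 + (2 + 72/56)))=4951599/286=17313.28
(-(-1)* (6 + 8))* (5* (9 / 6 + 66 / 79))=163.48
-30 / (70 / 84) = -36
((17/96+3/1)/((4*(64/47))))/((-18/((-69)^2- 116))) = -66586075/442368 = -150.52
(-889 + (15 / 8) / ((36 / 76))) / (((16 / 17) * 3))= -361097 / 1152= -313.45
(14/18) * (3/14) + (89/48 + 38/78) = 1565/624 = 2.51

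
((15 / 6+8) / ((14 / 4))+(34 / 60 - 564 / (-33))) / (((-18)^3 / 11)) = -6817 / 174960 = -0.04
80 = 80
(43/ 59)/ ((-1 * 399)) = -43/ 23541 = -0.00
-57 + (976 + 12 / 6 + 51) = 972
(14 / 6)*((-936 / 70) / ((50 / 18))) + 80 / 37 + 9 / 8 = -7.94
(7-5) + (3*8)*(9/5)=226/5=45.20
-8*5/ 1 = -40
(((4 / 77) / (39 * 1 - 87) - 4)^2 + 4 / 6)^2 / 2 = 139.03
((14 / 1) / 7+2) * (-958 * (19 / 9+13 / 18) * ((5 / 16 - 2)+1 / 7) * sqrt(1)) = 1408739 / 84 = 16770.70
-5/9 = -0.56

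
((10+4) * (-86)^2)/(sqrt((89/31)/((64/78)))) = 414176 * sqrt(215202)/3471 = 55354.57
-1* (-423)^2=-178929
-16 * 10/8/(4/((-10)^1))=50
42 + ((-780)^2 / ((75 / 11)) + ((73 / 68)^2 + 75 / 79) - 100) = 32575673295 / 365296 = 89176.10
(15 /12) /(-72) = -5 /288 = -0.02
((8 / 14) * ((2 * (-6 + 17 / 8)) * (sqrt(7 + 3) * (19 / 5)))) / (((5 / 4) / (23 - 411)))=914128 * sqrt(10) / 175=16518.44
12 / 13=0.92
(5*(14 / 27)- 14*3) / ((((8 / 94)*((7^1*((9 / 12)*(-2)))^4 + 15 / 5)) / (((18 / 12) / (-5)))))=100016 / 8753805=0.01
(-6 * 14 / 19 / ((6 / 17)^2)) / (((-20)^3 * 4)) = 2023 / 1824000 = 0.00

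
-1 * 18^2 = -324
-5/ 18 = -0.28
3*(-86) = -258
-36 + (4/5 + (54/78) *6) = -2018/65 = -31.05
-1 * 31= -31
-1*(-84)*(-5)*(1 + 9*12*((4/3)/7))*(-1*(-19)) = -172140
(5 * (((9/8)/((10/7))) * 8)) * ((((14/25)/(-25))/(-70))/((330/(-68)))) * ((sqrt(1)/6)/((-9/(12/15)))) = 238/7734375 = 0.00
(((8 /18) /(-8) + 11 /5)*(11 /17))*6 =2123 /255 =8.33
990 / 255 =66 / 17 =3.88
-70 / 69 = -1.01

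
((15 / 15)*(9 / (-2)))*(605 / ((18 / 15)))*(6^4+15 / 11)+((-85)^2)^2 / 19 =-14895425 / 76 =-195992.43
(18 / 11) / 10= 9 / 55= 0.16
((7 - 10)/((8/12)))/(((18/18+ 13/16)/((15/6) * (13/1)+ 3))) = -88.14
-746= -746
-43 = -43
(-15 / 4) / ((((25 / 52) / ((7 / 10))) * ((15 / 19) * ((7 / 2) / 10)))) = -494 / 25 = -19.76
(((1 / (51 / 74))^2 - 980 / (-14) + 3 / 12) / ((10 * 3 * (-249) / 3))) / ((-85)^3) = 0.00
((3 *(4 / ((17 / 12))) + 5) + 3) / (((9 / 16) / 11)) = 49280 / 153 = 322.09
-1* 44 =-44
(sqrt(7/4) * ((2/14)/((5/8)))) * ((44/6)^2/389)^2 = 937024 * sqrt(7)/428995035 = 0.01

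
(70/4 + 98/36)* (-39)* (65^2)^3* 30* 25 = -44610273804687500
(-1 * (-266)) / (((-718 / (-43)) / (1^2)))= 15.93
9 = 9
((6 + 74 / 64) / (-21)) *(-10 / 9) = 0.38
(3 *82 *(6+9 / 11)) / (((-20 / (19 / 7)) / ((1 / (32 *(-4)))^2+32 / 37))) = -196.88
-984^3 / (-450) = 2117253.12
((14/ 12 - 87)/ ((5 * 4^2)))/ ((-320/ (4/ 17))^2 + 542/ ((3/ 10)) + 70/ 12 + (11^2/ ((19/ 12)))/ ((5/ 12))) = -9785/ 16886554704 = -0.00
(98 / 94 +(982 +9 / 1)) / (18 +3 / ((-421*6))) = 39259092 / 712285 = 55.12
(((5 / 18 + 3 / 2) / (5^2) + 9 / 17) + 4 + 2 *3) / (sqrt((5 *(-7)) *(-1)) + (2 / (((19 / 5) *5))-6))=948176 / 3825 + 1125959 *sqrt(35) / 26775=496.68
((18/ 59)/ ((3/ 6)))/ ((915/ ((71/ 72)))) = 0.00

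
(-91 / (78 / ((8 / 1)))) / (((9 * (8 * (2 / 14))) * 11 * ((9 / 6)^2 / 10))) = -980 / 2673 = -0.37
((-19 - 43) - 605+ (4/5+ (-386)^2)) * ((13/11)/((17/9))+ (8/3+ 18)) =1771799461/561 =3158287.81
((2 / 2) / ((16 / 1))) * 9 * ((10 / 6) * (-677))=-10155 / 16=-634.69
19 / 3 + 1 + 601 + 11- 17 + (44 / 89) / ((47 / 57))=7566205 / 12549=602.93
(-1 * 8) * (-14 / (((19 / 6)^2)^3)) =5225472 / 47045881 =0.11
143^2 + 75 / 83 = 20449.90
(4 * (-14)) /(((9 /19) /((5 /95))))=-56 /9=-6.22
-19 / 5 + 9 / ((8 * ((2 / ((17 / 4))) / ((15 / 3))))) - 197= -60431 / 320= -188.85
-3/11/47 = -3/517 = -0.01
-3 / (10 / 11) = -33 / 10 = -3.30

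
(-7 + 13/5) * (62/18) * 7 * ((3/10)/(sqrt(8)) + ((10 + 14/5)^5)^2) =-5504047262993087463424/439453125- 2387 * sqrt(2)/300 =-12524765327355.52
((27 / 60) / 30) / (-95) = -0.00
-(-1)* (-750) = -750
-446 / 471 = -0.95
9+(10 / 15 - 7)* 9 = -48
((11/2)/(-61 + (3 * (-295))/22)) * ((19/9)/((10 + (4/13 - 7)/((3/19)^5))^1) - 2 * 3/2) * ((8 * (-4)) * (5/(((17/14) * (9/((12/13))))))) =-77839524421120/35335789760947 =-2.20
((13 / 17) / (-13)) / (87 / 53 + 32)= -53 / 30311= -0.00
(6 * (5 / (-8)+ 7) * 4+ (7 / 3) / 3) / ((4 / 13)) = 4498 / 9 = 499.78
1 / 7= 0.14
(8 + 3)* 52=572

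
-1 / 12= -0.08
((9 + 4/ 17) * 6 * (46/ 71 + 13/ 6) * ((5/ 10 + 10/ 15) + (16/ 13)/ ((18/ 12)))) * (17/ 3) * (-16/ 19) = -233421320/ 157833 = -1478.91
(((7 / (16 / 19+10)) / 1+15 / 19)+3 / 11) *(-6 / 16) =-220587 / 344432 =-0.64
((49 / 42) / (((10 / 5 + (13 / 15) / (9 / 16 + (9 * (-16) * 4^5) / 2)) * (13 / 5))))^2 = 869717606450625 / 17277713364320656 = 0.05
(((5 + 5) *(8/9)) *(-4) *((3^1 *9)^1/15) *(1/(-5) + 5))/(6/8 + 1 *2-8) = 2048/35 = 58.51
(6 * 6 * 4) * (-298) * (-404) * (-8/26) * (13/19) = -69345792/19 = -3649778.53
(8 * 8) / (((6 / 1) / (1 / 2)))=16 / 3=5.33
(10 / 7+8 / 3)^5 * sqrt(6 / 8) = 2352135088 * sqrt(3) / 4084101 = 997.53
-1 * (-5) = 5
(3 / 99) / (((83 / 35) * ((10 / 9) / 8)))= 84 / 913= 0.09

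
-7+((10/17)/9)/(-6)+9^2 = 73.99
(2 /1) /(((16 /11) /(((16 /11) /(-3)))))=-0.67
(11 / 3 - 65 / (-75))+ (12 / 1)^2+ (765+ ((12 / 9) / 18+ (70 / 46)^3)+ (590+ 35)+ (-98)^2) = 18308022209 / 1642545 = 11146.13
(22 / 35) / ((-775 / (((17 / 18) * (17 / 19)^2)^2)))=-265513259 / 572663054250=-0.00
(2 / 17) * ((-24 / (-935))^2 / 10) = 576 / 74309125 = 0.00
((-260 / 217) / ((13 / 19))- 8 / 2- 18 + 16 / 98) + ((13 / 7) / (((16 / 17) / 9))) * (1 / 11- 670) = -3186862277 / 267344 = -11920.46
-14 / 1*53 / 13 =-742 / 13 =-57.08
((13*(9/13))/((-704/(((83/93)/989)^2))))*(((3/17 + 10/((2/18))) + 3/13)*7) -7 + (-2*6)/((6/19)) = -1645256024393805/36561239633776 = -45.00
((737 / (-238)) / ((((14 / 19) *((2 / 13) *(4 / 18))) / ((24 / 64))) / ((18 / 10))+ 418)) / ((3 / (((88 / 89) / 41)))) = -324393498 / 5447648918579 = -0.00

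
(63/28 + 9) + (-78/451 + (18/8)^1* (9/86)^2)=148123047/13342384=11.10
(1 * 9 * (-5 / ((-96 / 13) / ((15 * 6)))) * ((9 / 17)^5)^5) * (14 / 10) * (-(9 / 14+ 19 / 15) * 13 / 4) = -437861058551002422795339040329 / 738640308780595504504264958855296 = -0.00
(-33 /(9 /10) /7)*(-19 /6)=1045 /63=16.59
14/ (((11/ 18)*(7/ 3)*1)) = 108/ 11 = 9.82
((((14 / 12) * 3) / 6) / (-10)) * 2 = -0.12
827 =827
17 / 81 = 0.21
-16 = -16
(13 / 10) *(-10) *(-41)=533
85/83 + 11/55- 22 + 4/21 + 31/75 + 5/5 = -835424/43575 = -19.17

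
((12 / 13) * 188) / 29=5.98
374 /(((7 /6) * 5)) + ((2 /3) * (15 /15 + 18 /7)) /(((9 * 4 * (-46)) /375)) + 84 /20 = 280589 /4140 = 67.78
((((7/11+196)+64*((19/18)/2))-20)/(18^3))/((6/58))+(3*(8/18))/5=5329967/8660520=0.62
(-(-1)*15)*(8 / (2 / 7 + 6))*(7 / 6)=245 / 11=22.27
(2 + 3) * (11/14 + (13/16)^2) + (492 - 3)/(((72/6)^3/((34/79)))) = 9366181/1274112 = 7.35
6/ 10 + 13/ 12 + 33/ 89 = 10969/ 5340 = 2.05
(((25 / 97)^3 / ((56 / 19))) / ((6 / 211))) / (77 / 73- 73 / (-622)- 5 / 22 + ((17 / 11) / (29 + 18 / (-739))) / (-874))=20911872894007046875 / 96725792417699515128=0.22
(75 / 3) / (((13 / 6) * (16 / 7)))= 525 / 104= 5.05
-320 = -320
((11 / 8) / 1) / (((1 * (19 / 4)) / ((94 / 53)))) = 517 / 1007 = 0.51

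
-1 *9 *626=-5634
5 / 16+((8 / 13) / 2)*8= 2.77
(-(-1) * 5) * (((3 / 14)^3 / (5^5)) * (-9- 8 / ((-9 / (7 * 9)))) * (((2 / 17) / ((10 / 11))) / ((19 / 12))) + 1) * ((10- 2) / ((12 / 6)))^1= 6924396254 / 346215625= 20.00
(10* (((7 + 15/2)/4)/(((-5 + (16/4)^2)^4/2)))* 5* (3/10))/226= 435/13235464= 0.00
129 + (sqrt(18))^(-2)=2323/ 18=129.06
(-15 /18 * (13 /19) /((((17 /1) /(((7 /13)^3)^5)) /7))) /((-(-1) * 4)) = -166164652848005 /30522541741940888328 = -0.00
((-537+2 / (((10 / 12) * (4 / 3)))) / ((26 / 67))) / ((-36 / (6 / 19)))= 14941 / 1235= 12.10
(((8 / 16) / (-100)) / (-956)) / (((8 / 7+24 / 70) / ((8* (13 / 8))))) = 7 / 152960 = 0.00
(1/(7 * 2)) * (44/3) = 22/21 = 1.05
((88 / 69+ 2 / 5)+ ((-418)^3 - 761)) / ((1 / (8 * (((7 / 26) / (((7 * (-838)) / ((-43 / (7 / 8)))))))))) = -17335680484816 / 13154505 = -1317851.22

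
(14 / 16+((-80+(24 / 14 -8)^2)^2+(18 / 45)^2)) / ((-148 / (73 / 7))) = -57505619111 / 497487200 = -115.59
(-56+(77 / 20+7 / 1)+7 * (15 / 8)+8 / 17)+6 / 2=-19417 / 680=-28.55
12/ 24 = 1/ 2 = 0.50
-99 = -99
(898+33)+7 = 938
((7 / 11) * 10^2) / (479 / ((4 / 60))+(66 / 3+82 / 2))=0.01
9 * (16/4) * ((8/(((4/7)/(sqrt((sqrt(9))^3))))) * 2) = 3024 * sqrt(3) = 5237.72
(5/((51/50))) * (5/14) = 625/357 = 1.75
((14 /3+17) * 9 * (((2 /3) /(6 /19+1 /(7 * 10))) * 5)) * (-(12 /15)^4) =-1770496 /2195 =-806.60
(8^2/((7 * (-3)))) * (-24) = 512/7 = 73.14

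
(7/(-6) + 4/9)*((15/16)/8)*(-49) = 3185/768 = 4.15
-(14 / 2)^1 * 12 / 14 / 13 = -6 / 13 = -0.46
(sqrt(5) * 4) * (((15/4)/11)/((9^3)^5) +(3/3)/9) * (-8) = -2684210314715464 * sqrt(5)/754934151013713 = -7.95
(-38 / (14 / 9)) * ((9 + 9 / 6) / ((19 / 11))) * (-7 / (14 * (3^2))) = 33 / 4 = 8.25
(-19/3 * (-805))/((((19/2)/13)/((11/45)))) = 46046/27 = 1705.41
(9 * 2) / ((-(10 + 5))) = -6 / 5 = -1.20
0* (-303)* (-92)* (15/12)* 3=0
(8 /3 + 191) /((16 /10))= 2905 /24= 121.04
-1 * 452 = -452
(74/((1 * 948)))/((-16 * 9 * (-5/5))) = 37/68256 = 0.00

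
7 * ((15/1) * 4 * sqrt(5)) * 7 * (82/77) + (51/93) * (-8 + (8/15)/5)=-10064/2325 + 34440 * sqrt(5)/11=6996.60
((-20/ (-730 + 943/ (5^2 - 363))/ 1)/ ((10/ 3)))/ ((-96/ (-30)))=845/ 330244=0.00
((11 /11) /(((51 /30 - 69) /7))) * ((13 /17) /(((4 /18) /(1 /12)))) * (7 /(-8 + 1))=1365 /45764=0.03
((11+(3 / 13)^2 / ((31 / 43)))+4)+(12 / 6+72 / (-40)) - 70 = -1433551 / 26195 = -54.73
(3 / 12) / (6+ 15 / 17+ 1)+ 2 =1089 / 536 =2.03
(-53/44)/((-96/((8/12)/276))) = 53/1748736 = 0.00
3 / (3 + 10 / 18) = 27 / 32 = 0.84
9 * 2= 18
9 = 9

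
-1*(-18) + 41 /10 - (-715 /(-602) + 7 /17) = 524506 /25585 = 20.50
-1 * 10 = -10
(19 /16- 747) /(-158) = 11933 /2528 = 4.72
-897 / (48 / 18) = -336.38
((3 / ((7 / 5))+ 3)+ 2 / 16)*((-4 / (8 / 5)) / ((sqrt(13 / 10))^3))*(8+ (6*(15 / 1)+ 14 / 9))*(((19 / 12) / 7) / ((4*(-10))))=28025*sqrt(130) / 63882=5.00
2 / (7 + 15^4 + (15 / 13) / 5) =26 / 658219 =0.00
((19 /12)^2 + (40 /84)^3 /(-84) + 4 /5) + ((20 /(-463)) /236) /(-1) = 1405019211593 /425010998160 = 3.31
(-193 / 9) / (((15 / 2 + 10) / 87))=-11194 / 105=-106.61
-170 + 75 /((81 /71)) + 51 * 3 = 1316 /27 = 48.74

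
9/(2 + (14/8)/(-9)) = 324/65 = 4.98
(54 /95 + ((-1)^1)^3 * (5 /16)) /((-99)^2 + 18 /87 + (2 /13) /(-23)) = 3373019 /129179034640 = 0.00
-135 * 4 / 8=-135 / 2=-67.50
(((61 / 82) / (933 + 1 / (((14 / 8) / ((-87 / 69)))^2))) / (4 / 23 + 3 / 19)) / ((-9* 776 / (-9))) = 690976097 / 223263918833360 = 0.00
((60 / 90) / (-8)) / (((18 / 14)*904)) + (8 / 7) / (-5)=-781301 / 3417120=-0.23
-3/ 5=-0.60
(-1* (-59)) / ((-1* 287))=-59 / 287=-0.21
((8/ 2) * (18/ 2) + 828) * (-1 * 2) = -1728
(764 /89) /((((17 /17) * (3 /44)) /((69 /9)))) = 773168 /801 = 965.25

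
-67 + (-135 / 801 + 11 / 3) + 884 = 219073 / 267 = 820.50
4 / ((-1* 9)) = -0.44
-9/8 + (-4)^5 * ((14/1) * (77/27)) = -8831219/216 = -40885.27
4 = 4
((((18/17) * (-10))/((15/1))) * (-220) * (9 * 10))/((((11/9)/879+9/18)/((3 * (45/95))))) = 101501294400/2562359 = 39612.44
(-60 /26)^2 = 900 /169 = 5.33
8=8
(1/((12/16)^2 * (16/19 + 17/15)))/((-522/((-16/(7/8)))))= 97280/3085803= 0.03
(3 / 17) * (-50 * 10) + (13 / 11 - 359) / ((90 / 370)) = -874748 / 561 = -1559.27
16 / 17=0.94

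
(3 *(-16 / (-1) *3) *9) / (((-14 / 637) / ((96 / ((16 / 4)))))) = -1415232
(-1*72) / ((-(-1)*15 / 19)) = -456 / 5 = -91.20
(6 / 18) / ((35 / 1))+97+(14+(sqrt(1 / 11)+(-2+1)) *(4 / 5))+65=4 *sqrt(11) / 55+18397 / 105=175.45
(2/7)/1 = 2/7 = 0.29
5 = 5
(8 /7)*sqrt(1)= 8 /7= 1.14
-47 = -47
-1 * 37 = -37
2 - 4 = -2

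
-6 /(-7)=0.86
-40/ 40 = -1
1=1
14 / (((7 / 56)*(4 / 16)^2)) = 1792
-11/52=-0.21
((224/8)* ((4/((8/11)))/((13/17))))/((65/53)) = 138754/845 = 164.21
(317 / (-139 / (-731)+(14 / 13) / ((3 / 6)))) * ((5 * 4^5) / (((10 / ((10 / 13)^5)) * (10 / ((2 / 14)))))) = 47457689600 / 178134957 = 266.41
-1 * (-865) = 865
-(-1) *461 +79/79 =462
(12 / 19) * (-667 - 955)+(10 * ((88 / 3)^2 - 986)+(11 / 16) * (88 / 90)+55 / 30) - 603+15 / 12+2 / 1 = -273336 / 95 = -2877.22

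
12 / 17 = 0.71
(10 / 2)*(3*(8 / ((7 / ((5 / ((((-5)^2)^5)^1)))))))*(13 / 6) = 52 / 2734375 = 0.00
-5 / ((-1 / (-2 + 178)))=880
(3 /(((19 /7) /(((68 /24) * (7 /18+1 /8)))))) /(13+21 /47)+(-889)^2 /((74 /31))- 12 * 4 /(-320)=105910434446933 /319893120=331080.69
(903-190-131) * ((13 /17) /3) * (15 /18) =6305 /51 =123.63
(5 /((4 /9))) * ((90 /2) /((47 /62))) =62775 /94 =667.82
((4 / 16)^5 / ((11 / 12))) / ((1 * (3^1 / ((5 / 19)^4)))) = 625 / 366983936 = 0.00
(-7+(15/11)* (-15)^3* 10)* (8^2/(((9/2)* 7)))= -64809856/693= -93520.72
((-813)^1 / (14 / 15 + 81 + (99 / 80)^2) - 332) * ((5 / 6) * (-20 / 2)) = 13691180900 / 4807569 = 2847.84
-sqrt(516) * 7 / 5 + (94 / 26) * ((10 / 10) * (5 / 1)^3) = 5875 / 13-14 * sqrt(129) / 5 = 420.12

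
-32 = -32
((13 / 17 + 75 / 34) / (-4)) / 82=-101 / 11152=-0.01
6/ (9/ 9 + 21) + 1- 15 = -13.73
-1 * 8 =-8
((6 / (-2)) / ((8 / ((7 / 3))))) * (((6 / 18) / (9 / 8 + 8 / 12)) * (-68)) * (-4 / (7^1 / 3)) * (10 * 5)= -40800 / 43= -948.84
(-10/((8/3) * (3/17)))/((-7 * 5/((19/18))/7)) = 323/72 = 4.49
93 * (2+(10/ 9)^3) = 76198/ 243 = 313.57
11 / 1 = 11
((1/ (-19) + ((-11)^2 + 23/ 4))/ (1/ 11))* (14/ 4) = 741433/ 152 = 4877.85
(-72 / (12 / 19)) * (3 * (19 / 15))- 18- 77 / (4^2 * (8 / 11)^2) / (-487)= -451.18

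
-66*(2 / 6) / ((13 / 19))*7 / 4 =-1463 / 26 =-56.27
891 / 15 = 297 / 5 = 59.40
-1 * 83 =-83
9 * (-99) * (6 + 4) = -8910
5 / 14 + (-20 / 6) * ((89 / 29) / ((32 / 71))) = -217685 / 9744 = -22.34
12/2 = 6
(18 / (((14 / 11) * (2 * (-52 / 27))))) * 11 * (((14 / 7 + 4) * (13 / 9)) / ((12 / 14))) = -3267 / 8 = -408.38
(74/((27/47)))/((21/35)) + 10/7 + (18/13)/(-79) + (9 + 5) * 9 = 199209308/582309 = 342.10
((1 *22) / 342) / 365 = 11 / 62415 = 0.00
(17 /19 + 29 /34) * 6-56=-14701 /323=-45.51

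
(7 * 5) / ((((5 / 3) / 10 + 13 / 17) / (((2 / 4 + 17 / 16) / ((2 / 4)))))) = 8925 / 76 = 117.43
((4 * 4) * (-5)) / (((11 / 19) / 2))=-3040 / 11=-276.36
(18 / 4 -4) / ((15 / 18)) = 3 / 5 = 0.60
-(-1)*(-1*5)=-5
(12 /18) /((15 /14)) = 28 /45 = 0.62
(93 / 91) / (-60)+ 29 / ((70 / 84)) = 12661 / 364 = 34.78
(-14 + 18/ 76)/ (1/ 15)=-7845/ 38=-206.45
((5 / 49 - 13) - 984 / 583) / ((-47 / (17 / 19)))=7083424 / 25510331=0.28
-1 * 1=-1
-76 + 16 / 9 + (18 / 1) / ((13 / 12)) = -6740 / 117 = -57.61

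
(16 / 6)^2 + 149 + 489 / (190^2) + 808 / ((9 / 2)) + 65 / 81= 983909009 / 2924100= 336.48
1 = 1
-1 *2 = -2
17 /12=1.42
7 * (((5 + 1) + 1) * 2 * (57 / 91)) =798 / 13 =61.38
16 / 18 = 8 / 9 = 0.89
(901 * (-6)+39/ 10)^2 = 2918268441/ 100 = 29182684.41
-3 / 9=-1 / 3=-0.33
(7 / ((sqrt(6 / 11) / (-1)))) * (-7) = 49 * sqrt(66) / 6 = 66.35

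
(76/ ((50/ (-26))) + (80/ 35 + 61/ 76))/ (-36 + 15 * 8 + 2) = -484541/ 1143800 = -0.42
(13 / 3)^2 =18.78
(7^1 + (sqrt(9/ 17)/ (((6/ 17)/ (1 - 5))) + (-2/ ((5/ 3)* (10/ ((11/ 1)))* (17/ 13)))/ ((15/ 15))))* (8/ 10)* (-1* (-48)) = -86.62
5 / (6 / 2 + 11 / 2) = 10 / 17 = 0.59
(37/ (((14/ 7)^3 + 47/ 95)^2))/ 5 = 66785/ 651249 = 0.10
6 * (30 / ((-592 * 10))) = -9 / 296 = -0.03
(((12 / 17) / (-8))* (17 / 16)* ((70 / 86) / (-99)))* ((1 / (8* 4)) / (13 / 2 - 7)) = -35 / 726528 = -0.00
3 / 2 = 1.50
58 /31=1.87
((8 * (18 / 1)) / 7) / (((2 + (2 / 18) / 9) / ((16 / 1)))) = 186624 / 1141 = 163.56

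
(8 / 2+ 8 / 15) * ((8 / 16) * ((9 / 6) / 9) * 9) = 17 / 5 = 3.40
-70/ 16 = -35/ 8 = -4.38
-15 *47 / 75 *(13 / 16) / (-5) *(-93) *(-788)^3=1737732119916 / 25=69509284796.64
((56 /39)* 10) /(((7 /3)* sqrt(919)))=80* sqrt(919) /11947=0.20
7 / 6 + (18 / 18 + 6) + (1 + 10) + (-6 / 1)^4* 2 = 15667 / 6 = 2611.17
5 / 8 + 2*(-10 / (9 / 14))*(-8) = 17965 / 72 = 249.51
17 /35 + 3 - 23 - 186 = -7193 /35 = -205.51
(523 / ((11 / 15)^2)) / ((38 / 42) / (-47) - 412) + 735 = 36050428680 / 49206223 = 732.64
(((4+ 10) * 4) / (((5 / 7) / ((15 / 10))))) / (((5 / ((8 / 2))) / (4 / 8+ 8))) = 19992 / 25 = 799.68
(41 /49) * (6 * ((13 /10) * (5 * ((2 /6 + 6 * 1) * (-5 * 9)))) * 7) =-455715 /7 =-65102.14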